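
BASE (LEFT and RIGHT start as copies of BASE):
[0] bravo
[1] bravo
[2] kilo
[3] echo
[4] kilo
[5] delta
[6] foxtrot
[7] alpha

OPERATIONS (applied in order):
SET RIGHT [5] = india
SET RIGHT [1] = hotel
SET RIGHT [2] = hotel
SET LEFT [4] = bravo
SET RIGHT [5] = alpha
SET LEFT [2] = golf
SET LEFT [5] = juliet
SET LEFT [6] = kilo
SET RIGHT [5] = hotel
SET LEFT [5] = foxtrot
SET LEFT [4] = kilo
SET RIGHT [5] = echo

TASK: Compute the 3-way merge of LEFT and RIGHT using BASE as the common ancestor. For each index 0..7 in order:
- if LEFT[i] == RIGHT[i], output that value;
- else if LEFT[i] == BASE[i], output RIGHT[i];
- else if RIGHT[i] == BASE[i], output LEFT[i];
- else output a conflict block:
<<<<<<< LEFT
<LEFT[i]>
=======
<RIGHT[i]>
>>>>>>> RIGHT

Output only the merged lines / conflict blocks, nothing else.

Answer: bravo
hotel
<<<<<<< LEFT
golf
=======
hotel
>>>>>>> RIGHT
echo
kilo
<<<<<<< LEFT
foxtrot
=======
echo
>>>>>>> RIGHT
kilo
alpha

Derivation:
Final LEFT:  [bravo, bravo, golf, echo, kilo, foxtrot, kilo, alpha]
Final RIGHT: [bravo, hotel, hotel, echo, kilo, echo, foxtrot, alpha]
i=0: L=bravo R=bravo -> agree -> bravo
i=1: L=bravo=BASE, R=hotel -> take RIGHT -> hotel
i=2: BASE=kilo L=golf R=hotel all differ -> CONFLICT
i=3: L=echo R=echo -> agree -> echo
i=4: L=kilo R=kilo -> agree -> kilo
i=5: BASE=delta L=foxtrot R=echo all differ -> CONFLICT
i=6: L=kilo, R=foxtrot=BASE -> take LEFT -> kilo
i=7: L=alpha R=alpha -> agree -> alpha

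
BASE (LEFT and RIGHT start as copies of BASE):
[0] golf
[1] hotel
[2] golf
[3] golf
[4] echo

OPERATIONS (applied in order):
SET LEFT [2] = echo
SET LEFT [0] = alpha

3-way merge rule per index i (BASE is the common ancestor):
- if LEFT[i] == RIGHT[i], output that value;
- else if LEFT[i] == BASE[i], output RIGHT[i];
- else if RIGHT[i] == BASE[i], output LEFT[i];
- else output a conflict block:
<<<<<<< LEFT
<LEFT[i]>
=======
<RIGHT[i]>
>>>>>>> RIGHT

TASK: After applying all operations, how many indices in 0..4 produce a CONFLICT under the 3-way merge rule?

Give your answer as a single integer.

Final LEFT:  [alpha, hotel, echo, golf, echo]
Final RIGHT: [golf, hotel, golf, golf, echo]
i=0: L=alpha, R=golf=BASE -> take LEFT -> alpha
i=1: L=hotel R=hotel -> agree -> hotel
i=2: L=echo, R=golf=BASE -> take LEFT -> echo
i=3: L=golf R=golf -> agree -> golf
i=4: L=echo R=echo -> agree -> echo
Conflict count: 0

Answer: 0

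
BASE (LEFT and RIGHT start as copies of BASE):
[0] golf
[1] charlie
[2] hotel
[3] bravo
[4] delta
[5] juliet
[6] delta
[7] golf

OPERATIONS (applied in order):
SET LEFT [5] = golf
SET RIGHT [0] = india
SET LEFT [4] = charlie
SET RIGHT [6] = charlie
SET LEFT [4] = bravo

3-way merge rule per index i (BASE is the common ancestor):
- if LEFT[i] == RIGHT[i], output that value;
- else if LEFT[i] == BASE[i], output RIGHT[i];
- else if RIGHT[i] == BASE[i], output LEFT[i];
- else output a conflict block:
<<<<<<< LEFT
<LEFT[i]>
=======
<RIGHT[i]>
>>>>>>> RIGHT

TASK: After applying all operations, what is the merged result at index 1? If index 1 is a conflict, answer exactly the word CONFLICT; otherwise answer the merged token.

Final LEFT:  [golf, charlie, hotel, bravo, bravo, golf, delta, golf]
Final RIGHT: [india, charlie, hotel, bravo, delta, juliet, charlie, golf]
i=0: L=golf=BASE, R=india -> take RIGHT -> india
i=1: L=charlie R=charlie -> agree -> charlie
i=2: L=hotel R=hotel -> agree -> hotel
i=3: L=bravo R=bravo -> agree -> bravo
i=4: L=bravo, R=delta=BASE -> take LEFT -> bravo
i=5: L=golf, R=juliet=BASE -> take LEFT -> golf
i=6: L=delta=BASE, R=charlie -> take RIGHT -> charlie
i=7: L=golf R=golf -> agree -> golf
Index 1 -> charlie

Answer: charlie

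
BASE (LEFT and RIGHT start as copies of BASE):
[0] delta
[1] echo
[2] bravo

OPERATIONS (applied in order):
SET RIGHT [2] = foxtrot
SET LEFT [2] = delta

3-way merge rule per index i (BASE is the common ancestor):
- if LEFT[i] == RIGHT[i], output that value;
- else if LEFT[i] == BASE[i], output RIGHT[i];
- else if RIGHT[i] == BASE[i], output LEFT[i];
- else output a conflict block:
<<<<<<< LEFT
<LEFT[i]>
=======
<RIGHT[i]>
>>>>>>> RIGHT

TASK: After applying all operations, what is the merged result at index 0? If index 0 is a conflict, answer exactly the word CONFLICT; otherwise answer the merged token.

Final LEFT:  [delta, echo, delta]
Final RIGHT: [delta, echo, foxtrot]
i=0: L=delta R=delta -> agree -> delta
i=1: L=echo R=echo -> agree -> echo
i=2: BASE=bravo L=delta R=foxtrot all differ -> CONFLICT
Index 0 -> delta

Answer: delta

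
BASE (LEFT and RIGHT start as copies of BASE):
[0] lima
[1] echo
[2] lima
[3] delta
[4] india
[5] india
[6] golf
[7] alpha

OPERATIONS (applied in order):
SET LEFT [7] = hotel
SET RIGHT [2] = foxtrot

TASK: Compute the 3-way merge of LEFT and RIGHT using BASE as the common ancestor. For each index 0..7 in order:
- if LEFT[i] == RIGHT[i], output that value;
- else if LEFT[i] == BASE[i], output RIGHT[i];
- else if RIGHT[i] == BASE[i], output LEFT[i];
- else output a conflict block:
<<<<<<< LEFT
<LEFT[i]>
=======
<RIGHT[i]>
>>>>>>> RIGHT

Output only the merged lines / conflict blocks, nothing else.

Final LEFT:  [lima, echo, lima, delta, india, india, golf, hotel]
Final RIGHT: [lima, echo, foxtrot, delta, india, india, golf, alpha]
i=0: L=lima R=lima -> agree -> lima
i=1: L=echo R=echo -> agree -> echo
i=2: L=lima=BASE, R=foxtrot -> take RIGHT -> foxtrot
i=3: L=delta R=delta -> agree -> delta
i=4: L=india R=india -> agree -> india
i=5: L=india R=india -> agree -> india
i=6: L=golf R=golf -> agree -> golf
i=7: L=hotel, R=alpha=BASE -> take LEFT -> hotel

Answer: lima
echo
foxtrot
delta
india
india
golf
hotel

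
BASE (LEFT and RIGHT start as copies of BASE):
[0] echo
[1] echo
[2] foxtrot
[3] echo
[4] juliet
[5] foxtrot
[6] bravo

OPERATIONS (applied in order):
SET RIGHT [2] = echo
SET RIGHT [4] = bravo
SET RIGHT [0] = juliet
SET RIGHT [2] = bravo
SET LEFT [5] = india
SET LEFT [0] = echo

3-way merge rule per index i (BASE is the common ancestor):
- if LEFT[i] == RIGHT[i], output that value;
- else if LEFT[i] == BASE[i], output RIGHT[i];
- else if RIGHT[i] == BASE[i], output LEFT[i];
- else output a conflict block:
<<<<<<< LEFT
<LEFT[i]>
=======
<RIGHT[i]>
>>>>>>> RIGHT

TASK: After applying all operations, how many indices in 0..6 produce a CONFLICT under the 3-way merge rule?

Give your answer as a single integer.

Final LEFT:  [echo, echo, foxtrot, echo, juliet, india, bravo]
Final RIGHT: [juliet, echo, bravo, echo, bravo, foxtrot, bravo]
i=0: L=echo=BASE, R=juliet -> take RIGHT -> juliet
i=1: L=echo R=echo -> agree -> echo
i=2: L=foxtrot=BASE, R=bravo -> take RIGHT -> bravo
i=3: L=echo R=echo -> agree -> echo
i=4: L=juliet=BASE, R=bravo -> take RIGHT -> bravo
i=5: L=india, R=foxtrot=BASE -> take LEFT -> india
i=6: L=bravo R=bravo -> agree -> bravo
Conflict count: 0

Answer: 0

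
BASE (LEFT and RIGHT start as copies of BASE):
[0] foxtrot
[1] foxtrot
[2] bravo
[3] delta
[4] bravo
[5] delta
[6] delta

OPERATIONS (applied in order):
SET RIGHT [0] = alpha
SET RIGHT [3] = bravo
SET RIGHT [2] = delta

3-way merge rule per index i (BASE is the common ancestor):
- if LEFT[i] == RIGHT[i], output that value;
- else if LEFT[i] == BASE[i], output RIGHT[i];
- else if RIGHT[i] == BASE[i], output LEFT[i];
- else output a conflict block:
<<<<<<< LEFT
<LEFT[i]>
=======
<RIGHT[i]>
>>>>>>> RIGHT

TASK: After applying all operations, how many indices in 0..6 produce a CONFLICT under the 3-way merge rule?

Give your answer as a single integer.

Final LEFT:  [foxtrot, foxtrot, bravo, delta, bravo, delta, delta]
Final RIGHT: [alpha, foxtrot, delta, bravo, bravo, delta, delta]
i=0: L=foxtrot=BASE, R=alpha -> take RIGHT -> alpha
i=1: L=foxtrot R=foxtrot -> agree -> foxtrot
i=2: L=bravo=BASE, R=delta -> take RIGHT -> delta
i=3: L=delta=BASE, R=bravo -> take RIGHT -> bravo
i=4: L=bravo R=bravo -> agree -> bravo
i=5: L=delta R=delta -> agree -> delta
i=6: L=delta R=delta -> agree -> delta
Conflict count: 0

Answer: 0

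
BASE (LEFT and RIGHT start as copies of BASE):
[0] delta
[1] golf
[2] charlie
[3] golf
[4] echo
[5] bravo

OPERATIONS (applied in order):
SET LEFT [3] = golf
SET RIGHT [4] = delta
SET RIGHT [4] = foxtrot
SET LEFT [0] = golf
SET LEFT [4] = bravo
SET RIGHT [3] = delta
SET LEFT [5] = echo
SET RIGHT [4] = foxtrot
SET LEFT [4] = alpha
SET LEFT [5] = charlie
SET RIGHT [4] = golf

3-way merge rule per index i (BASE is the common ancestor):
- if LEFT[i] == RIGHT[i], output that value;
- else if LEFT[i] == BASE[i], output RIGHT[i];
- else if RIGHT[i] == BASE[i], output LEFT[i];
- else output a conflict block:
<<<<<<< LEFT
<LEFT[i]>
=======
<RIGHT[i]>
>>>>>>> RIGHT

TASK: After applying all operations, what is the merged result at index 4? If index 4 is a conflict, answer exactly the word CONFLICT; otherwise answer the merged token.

Answer: CONFLICT

Derivation:
Final LEFT:  [golf, golf, charlie, golf, alpha, charlie]
Final RIGHT: [delta, golf, charlie, delta, golf, bravo]
i=0: L=golf, R=delta=BASE -> take LEFT -> golf
i=1: L=golf R=golf -> agree -> golf
i=2: L=charlie R=charlie -> agree -> charlie
i=3: L=golf=BASE, R=delta -> take RIGHT -> delta
i=4: BASE=echo L=alpha R=golf all differ -> CONFLICT
i=5: L=charlie, R=bravo=BASE -> take LEFT -> charlie
Index 4 -> CONFLICT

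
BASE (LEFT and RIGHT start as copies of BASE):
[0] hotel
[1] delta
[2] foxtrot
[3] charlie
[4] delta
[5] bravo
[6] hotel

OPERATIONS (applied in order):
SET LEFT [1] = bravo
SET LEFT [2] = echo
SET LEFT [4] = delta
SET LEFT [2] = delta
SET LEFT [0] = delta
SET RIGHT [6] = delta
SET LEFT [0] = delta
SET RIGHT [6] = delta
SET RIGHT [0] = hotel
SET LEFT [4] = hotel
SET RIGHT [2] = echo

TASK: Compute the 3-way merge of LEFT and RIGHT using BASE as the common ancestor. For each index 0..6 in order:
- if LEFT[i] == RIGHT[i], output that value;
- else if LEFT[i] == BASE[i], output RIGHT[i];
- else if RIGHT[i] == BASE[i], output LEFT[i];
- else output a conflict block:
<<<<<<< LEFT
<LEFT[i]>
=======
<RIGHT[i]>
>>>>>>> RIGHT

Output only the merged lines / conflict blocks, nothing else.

Answer: delta
bravo
<<<<<<< LEFT
delta
=======
echo
>>>>>>> RIGHT
charlie
hotel
bravo
delta

Derivation:
Final LEFT:  [delta, bravo, delta, charlie, hotel, bravo, hotel]
Final RIGHT: [hotel, delta, echo, charlie, delta, bravo, delta]
i=0: L=delta, R=hotel=BASE -> take LEFT -> delta
i=1: L=bravo, R=delta=BASE -> take LEFT -> bravo
i=2: BASE=foxtrot L=delta R=echo all differ -> CONFLICT
i=3: L=charlie R=charlie -> agree -> charlie
i=4: L=hotel, R=delta=BASE -> take LEFT -> hotel
i=5: L=bravo R=bravo -> agree -> bravo
i=6: L=hotel=BASE, R=delta -> take RIGHT -> delta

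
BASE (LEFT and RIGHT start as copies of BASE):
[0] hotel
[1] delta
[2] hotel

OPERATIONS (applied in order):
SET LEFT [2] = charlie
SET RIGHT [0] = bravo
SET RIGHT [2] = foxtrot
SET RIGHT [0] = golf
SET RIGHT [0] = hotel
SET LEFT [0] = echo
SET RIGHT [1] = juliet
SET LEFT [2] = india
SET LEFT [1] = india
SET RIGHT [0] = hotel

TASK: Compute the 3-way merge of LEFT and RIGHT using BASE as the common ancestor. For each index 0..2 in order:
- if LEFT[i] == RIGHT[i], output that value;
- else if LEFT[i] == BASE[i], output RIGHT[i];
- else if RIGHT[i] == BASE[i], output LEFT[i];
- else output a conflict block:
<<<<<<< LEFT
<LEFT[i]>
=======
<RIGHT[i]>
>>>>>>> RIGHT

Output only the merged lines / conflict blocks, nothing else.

Answer: echo
<<<<<<< LEFT
india
=======
juliet
>>>>>>> RIGHT
<<<<<<< LEFT
india
=======
foxtrot
>>>>>>> RIGHT

Derivation:
Final LEFT:  [echo, india, india]
Final RIGHT: [hotel, juliet, foxtrot]
i=0: L=echo, R=hotel=BASE -> take LEFT -> echo
i=1: BASE=delta L=india R=juliet all differ -> CONFLICT
i=2: BASE=hotel L=india R=foxtrot all differ -> CONFLICT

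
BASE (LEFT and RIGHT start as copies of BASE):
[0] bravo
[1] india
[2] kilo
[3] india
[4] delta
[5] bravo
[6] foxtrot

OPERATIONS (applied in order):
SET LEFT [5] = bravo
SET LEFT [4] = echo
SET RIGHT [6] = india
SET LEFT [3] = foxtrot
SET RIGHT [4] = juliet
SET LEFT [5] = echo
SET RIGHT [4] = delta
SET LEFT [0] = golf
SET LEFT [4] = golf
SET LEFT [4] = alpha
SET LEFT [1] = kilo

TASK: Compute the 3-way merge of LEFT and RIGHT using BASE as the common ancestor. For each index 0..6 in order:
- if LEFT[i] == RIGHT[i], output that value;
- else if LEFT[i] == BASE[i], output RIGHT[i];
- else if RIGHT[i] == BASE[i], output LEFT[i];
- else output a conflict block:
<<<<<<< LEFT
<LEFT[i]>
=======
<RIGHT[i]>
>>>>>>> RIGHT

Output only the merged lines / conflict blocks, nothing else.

Answer: golf
kilo
kilo
foxtrot
alpha
echo
india

Derivation:
Final LEFT:  [golf, kilo, kilo, foxtrot, alpha, echo, foxtrot]
Final RIGHT: [bravo, india, kilo, india, delta, bravo, india]
i=0: L=golf, R=bravo=BASE -> take LEFT -> golf
i=1: L=kilo, R=india=BASE -> take LEFT -> kilo
i=2: L=kilo R=kilo -> agree -> kilo
i=3: L=foxtrot, R=india=BASE -> take LEFT -> foxtrot
i=4: L=alpha, R=delta=BASE -> take LEFT -> alpha
i=5: L=echo, R=bravo=BASE -> take LEFT -> echo
i=6: L=foxtrot=BASE, R=india -> take RIGHT -> india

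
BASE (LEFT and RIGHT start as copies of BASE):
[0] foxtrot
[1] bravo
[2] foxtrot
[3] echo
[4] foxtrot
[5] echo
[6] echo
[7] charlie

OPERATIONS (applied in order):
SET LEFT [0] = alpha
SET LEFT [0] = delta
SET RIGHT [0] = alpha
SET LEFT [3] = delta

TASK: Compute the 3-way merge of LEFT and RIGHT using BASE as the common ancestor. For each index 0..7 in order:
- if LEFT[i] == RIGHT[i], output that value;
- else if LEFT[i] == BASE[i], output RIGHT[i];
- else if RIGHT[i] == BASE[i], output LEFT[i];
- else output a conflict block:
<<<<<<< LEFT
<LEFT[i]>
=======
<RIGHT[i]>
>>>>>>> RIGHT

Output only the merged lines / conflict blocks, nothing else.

Answer: <<<<<<< LEFT
delta
=======
alpha
>>>>>>> RIGHT
bravo
foxtrot
delta
foxtrot
echo
echo
charlie

Derivation:
Final LEFT:  [delta, bravo, foxtrot, delta, foxtrot, echo, echo, charlie]
Final RIGHT: [alpha, bravo, foxtrot, echo, foxtrot, echo, echo, charlie]
i=0: BASE=foxtrot L=delta R=alpha all differ -> CONFLICT
i=1: L=bravo R=bravo -> agree -> bravo
i=2: L=foxtrot R=foxtrot -> agree -> foxtrot
i=3: L=delta, R=echo=BASE -> take LEFT -> delta
i=4: L=foxtrot R=foxtrot -> agree -> foxtrot
i=5: L=echo R=echo -> agree -> echo
i=6: L=echo R=echo -> agree -> echo
i=7: L=charlie R=charlie -> agree -> charlie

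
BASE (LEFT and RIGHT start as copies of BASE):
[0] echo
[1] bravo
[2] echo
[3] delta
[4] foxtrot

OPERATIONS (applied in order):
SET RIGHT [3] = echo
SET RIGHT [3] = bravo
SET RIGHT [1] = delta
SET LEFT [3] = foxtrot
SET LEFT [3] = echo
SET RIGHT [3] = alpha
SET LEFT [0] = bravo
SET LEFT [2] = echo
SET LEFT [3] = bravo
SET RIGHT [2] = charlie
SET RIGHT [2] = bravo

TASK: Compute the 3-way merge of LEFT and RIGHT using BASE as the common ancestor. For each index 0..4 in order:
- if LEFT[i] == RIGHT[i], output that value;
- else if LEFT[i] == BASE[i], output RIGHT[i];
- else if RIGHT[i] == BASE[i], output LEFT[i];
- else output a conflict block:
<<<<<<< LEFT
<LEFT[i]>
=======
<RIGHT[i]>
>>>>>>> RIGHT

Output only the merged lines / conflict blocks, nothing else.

Final LEFT:  [bravo, bravo, echo, bravo, foxtrot]
Final RIGHT: [echo, delta, bravo, alpha, foxtrot]
i=0: L=bravo, R=echo=BASE -> take LEFT -> bravo
i=1: L=bravo=BASE, R=delta -> take RIGHT -> delta
i=2: L=echo=BASE, R=bravo -> take RIGHT -> bravo
i=3: BASE=delta L=bravo R=alpha all differ -> CONFLICT
i=4: L=foxtrot R=foxtrot -> agree -> foxtrot

Answer: bravo
delta
bravo
<<<<<<< LEFT
bravo
=======
alpha
>>>>>>> RIGHT
foxtrot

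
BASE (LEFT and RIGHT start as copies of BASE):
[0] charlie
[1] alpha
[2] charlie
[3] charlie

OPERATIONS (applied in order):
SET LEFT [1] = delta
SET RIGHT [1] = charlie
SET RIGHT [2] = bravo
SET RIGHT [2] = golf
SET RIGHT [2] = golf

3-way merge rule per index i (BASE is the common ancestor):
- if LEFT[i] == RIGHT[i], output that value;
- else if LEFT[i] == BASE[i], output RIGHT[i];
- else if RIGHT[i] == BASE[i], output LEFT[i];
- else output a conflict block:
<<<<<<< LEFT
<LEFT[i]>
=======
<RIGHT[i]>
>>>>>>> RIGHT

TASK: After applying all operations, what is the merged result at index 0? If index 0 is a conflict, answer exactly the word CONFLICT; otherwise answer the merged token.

Answer: charlie

Derivation:
Final LEFT:  [charlie, delta, charlie, charlie]
Final RIGHT: [charlie, charlie, golf, charlie]
i=0: L=charlie R=charlie -> agree -> charlie
i=1: BASE=alpha L=delta R=charlie all differ -> CONFLICT
i=2: L=charlie=BASE, R=golf -> take RIGHT -> golf
i=3: L=charlie R=charlie -> agree -> charlie
Index 0 -> charlie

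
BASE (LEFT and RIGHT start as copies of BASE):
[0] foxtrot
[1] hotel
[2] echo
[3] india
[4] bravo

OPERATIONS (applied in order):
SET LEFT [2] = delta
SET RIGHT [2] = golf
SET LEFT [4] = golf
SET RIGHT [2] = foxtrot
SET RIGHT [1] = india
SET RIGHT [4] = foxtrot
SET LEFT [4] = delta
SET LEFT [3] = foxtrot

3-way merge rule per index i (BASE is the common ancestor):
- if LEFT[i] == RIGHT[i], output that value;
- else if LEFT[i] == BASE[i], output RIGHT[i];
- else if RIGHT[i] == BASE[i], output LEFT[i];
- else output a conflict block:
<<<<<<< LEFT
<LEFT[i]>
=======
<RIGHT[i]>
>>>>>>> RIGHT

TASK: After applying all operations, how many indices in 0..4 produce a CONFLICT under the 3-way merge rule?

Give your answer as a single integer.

Answer: 2

Derivation:
Final LEFT:  [foxtrot, hotel, delta, foxtrot, delta]
Final RIGHT: [foxtrot, india, foxtrot, india, foxtrot]
i=0: L=foxtrot R=foxtrot -> agree -> foxtrot
i=1: L=hotel=BASE, R=india -> take RIGHT -> india
i=2: BASE=echo L=delta R=foxtrot all differ -> CONFLICT
i=3: L=foxtrot, R=india=BASE -> take LEFT -> foxtrot
i=4: BASE=bravo L=delta R=foxtrot all differ -> CONFLICT
Conflict count: 2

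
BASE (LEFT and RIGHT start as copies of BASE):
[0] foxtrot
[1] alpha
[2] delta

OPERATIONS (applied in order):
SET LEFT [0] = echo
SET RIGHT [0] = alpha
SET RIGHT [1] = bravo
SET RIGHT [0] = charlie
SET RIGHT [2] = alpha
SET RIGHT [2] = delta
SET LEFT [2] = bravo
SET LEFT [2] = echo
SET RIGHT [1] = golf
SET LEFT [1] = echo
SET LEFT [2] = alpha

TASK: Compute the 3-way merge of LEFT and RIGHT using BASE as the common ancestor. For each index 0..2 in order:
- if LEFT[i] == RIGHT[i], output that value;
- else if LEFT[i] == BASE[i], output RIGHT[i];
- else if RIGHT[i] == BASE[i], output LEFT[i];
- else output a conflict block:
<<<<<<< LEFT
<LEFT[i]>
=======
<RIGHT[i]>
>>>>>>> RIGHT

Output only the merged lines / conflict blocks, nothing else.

Final LEFT:  [echo, echo, alpha]
Final RIGHT: [charlie, golf, delta]
i=0: BASE=foxtrot L=echo R=charlie all differ -> CONFLICT
i=1: BASE=alpha L=echo R=golf all differ -> CONFLICT
i=2: L=alpha, R=delta=BASE -> take LEFT -> alpha

Answer: <<<<<<< LEFT
echo
=======
charlie
>>>>>>> RIGHT
<<<<<<< LEFT
echo
=======
golf
>>>>>>> RIGHT
alpha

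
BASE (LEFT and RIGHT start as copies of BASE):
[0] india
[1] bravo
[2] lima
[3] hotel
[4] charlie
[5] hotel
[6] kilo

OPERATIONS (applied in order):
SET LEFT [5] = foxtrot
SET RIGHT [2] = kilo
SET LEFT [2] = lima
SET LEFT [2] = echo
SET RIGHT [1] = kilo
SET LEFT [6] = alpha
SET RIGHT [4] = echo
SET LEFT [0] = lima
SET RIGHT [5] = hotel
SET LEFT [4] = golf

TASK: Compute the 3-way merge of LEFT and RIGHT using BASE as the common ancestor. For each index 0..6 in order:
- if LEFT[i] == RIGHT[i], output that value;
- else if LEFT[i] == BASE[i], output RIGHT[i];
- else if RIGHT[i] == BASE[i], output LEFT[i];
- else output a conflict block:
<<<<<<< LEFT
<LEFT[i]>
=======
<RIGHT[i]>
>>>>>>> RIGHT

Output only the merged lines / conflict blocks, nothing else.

Answer: lima
kilo
<<<<<<< LEFT
echo
=======
kilo
>>>>>>> RIGHT
hotel
<<<<<<< LEFT
golf
=======
echo
>>>>>>> RIGHT
foxtrot
alpha

Derivation:
Final LEFT:  [lima, bravo, echo, hotel, golf, foxtrot, alpha]
Final RIGHT: [india, kilo, kilo, hotel, echo, hotel, kilo]
i=0: L=lima, R=india=BASE -> take LEFT -> lima
i=1: L=bravo=BASE, R=kilo -> take RIGHT -> kilo
i=2: BASE=lima L=echo R=kilo all differ -> CONFLICT
i=3: L=hotel R=hotel -> agree -> hotel
i=4: BASE=charlie L=golf R=echo all differ -> CONFLICT
i=5: L=foxtrot, R=hotel=BASE -> take LEFT -> foxtrot
i=6: L=alpha, R=kilo=BASE -> take LEFT -> alpha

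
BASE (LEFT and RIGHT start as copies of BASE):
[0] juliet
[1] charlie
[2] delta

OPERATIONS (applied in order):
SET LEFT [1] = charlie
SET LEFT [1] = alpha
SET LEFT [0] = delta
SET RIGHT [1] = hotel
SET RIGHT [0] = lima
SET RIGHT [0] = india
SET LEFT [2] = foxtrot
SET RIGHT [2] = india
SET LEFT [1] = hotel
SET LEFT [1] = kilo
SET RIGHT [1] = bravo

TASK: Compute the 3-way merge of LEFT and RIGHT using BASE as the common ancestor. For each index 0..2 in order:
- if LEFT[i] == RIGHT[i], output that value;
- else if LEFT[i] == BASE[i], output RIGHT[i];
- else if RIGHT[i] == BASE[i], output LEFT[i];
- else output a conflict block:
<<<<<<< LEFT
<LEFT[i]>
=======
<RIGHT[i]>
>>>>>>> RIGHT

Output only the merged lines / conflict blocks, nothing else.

Answer: <<<<<<< LEFT
delta
=======
india
>>>>>>> RIGHT
<<<<<<< LEFT
kilo
=======
bravo
>>>>>>> RIGHT
<<<<<<< LEFT
foxtrot
=======
india
>>>>>>> RIGHT

Derivation:
Final LEFT:  [delta, kilo, foxtrot]
Final RIGHT: [india, bravo, india]
i=0: BASE=juliet L=delta R=india all differ -> CONFLICT
i=1: BASE=charlie L=kilo R=bravo all differ -> CONFLICT
i=2: BASE=delta L=foxtrot R=india all differ -> CONFLICT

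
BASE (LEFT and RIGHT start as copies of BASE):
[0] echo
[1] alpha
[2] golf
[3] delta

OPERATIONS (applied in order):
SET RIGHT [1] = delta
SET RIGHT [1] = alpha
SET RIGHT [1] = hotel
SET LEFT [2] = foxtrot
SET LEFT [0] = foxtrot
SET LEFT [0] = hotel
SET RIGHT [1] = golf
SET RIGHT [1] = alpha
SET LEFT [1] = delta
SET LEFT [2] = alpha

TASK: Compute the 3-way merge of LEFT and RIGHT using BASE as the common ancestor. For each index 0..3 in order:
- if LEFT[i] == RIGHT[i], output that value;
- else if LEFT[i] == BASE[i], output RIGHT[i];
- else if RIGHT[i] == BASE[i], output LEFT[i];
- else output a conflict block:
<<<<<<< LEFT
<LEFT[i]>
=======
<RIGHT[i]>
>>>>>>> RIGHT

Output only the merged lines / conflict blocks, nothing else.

Final LEFT:  [hotel, delta, alpha, delta]
Final RIGHT: [echo, alpha, golf, delta]
i=0: L=hotel, R=echo=BASE -> take LEFT -> hotel
i=1: L=delta, R=alpha=BASE -> take LEFT -> delta
i=2: L=alpha, R=golf=BASE -> take LEFT -> alpha
i=3: L=delta R=delta -> agree -> delta

Answer: hotel
delta
alpha
delta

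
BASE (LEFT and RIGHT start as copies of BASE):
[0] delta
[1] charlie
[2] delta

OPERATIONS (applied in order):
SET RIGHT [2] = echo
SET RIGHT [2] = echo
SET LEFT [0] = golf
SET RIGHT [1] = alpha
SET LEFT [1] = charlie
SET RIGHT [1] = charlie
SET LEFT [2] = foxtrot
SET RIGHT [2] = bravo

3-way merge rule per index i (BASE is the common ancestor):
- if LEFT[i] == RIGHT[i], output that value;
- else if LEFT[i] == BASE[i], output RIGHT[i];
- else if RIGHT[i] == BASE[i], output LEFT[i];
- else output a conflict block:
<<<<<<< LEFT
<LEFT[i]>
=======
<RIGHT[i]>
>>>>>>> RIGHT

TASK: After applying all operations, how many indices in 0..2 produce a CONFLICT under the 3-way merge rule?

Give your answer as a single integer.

Final LEFT:  [golf, charlie, foxtrot]
Final RIGHT: [delta, charlie, bravo]
i=0: L=golf, R=delta=BASE -> take LEFT -> golf
i=1: L=charlie R=charlie -> agree -> charlie
i=2: BASE=delta L=foxtrot R=bravo all differ -> CONFLICT
Conflict count: 1

Answer: 1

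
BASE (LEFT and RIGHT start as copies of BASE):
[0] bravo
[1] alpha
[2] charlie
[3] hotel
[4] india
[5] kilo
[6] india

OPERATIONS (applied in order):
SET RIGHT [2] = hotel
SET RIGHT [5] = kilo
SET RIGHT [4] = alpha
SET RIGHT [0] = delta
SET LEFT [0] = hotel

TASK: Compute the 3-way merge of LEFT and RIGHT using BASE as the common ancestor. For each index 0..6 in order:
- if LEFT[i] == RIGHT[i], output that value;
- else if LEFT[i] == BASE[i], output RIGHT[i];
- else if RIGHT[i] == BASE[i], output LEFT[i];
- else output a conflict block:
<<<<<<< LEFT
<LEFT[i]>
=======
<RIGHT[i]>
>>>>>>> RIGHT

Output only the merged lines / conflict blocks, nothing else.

Final LEFT:  [hotel, alpha, charlie, hotel, india, kilo, india]
Final RIGHT: [delta, alpha, hotel, hotel, alpha, kilo, india]
i=0: BASE=bravo L=hotel R=delta all differ -> CONFLICT
i=1: L=alpha R=alpha -> agree -> alpha
i=2: L=charlie=BASE, R=hotel -> take RIGHT -> hotel
i=3: L=hotel R=hotel -> agree -> hotel
i=4: L=india=BASE, R=alpha -> take RIGHT -> alpha
i=5: L=kilo R=kilo -> agree -> kilo
i=6: L=india R=india -> agree -> india

Answer: <<<<<<< LEFT
hotel
=======
delta
>>>>>>> RIGHT
alpha
hotel
hotel
alpha
kilo
india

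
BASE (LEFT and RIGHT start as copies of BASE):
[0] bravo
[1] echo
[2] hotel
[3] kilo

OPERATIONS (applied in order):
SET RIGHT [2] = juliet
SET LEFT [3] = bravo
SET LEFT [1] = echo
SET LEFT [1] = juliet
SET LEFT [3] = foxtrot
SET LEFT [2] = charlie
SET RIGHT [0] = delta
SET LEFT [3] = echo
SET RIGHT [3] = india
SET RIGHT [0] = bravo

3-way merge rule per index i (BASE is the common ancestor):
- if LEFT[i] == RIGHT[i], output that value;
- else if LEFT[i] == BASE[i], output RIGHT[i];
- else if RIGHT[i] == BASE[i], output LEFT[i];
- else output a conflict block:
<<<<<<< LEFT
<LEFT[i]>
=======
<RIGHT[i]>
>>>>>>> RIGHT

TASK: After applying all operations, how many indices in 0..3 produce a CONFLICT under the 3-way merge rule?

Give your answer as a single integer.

Answer: 2

Derivation:
Final LEFT:  [bravo, juliet, charlie, echo]
Final RIGHT: [bravo, echo, juliet, india]
i=0: L=bravo R=bravo -> agree -> bravo
i=1: L=juliet, R=echo=BASE -> take LEFT -> juliet
i=2: BASE=hotel L=charlie R=juliet all differ -> CONFLICT
i=3: BASE=kilo L=echo R=india all differ -> CONFLICT
Conflict count: 2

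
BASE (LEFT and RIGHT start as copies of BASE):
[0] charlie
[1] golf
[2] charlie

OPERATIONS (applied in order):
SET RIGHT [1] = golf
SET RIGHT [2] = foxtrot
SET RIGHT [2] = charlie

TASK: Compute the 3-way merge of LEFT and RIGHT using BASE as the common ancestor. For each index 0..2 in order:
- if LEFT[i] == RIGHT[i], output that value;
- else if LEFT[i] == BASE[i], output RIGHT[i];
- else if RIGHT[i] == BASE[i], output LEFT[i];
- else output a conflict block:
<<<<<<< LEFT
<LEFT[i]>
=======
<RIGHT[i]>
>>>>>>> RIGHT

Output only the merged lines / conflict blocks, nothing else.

Final LEFT:  [charlie, golf, charlie]
Final RIGHT: [charlie, golf, charlie]
i=0: L=charlie R=charlie -> agree -> charlie
i=1: L=golf R=golf -> agree -> golf
i=2: L=charlie R=charlie -> agree -> charlie

Answer: charlie
golf
charlie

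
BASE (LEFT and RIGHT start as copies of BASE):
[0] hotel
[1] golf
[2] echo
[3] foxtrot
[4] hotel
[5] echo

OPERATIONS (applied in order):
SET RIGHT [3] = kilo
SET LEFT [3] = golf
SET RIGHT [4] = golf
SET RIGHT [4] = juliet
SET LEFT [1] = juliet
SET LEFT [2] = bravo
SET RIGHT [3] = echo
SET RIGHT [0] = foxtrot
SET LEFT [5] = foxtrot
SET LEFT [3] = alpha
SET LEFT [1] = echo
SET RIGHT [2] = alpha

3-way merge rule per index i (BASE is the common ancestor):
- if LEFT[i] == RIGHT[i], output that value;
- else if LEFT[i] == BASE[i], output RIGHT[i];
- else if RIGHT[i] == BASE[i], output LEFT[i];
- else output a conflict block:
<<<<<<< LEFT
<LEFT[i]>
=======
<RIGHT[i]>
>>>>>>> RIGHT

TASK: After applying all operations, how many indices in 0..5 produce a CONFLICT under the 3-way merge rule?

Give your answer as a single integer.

Answer: 2

Derivation:
Final LEFT:  [hotel, echo, bravo, alpha, hotel, foxtrot]
Final RIGHT: [foxtrot, golf, alpha, echo, juliet, echo]
i=0: L=hotel=BASE, R=foxtrot -> take RIGHT -> foxtrot
i=1: L=echo, R=golf=BASE -> take LEFT -> echo
i=2: BASE=echo L=bravo R=alpha all differ -> CONFLICT
i=3: BASE=foxtrot L=alpha R=echo all differ -> CONFLICT
i=4: L=hotel=BASE, R=juliet -> take RIGHT -> juliet
i=5: L=foxtrot, R=echo=BASE -> take LEFT -> foxtrot
Conflict count: 2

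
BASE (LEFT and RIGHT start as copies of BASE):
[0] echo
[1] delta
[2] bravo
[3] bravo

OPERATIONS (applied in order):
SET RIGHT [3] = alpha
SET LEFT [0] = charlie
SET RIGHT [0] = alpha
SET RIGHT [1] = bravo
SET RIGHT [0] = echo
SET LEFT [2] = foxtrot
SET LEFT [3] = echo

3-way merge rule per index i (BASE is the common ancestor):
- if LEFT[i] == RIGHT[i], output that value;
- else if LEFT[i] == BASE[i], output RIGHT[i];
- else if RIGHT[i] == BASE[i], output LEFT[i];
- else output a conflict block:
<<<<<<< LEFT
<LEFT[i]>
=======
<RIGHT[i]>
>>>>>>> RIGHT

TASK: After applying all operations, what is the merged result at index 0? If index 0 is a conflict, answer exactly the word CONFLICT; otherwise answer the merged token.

Answer: charlie

Derivation:
Final LEFT:  [charlie, delta, foxtrot, echo]
Final RIGHT: [echo, bravo, bravo, alpha]
i=0: L=charlie, R=echo=BASE -> take LEFT -> charlie
i=1: L=delta=BASE, R=bravo -> take RIGHT -> bravo
i=2: L=foxtrot, R=bravo=BASE -> take LEFT -> foxtrot
i=3: BASE=bravo L=echo R=alpha all differ -> CONFLICT
Index 0 -> charlie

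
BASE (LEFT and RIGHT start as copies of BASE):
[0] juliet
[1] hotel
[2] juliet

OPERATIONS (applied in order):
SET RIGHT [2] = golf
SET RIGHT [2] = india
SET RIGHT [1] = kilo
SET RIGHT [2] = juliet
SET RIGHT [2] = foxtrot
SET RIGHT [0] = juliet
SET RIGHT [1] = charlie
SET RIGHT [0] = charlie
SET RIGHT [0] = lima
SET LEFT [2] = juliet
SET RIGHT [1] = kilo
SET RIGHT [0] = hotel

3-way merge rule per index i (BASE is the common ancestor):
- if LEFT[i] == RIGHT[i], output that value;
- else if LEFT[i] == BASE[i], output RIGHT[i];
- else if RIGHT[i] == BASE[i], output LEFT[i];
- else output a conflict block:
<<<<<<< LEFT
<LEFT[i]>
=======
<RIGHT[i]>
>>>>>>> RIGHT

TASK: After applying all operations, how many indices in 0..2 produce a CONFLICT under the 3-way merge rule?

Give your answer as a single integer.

Final LEFT:  [juliet, hotel, juliet]
Final RIGHT: [hotel, kilo, foxtrot]
i=0: L=juliet=BASE, R=hotel -> take RIGHT -> hotel
i=1: L=hotel=BASE, R=kilo -> take RIGHT -> kilo
i=2: L=juliet=BASE, R=foxtrot -> take RIGHT -> foxtrot
Conflict count: 0

Answer: 0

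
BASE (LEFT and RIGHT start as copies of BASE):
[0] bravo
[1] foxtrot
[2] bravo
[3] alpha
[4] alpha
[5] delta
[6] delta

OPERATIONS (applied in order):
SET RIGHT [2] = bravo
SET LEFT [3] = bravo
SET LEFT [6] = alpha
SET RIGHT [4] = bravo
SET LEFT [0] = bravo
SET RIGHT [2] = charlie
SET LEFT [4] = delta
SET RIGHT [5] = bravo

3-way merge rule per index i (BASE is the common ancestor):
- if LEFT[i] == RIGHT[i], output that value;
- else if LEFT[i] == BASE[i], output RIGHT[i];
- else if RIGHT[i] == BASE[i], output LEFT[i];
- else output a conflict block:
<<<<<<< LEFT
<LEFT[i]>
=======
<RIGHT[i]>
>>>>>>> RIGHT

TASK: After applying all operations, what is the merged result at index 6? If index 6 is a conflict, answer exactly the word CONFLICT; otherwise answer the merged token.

Final LEFT:  [bravo, foxtrot, bravo, bravo, delta, delta, alpha]
Final RIGHT: [bravo, foxtrot, charlie, alpha, bravo, bravo, delta]
i=0: L=bravo R=bravo -> agree -> bravo
i=1: L=foxtrot R=foxtrot -> agree -> foxtrot
i=2: L=bravo=BASE, R=charlie -> take RIGHT -> charlie
i=3: L=bravo, R=alpha=BASE -> take LEFT -> bravo
i=4: BASE=alpha L=delta R=bravo all differ -> CONFLICT
i=5: L=delta=BASE, R=bravo -> take RIGHT -> bravo
i=6: L=alpha, R=delta=BASE -> take LEFT -> alpha
Index 6 -> alpha

Answer: alpha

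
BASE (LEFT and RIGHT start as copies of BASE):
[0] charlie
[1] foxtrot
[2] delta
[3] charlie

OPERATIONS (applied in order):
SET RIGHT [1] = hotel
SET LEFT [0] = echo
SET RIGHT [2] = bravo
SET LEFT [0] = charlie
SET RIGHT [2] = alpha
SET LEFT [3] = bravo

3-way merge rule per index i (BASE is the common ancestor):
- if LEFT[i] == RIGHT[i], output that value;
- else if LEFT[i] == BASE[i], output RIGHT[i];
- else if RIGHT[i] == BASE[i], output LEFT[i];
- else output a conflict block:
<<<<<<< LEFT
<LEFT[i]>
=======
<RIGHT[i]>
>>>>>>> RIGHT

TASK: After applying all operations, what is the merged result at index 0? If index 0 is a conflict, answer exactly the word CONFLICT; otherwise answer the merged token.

Final LEFT:  [charlie, foxtrot, delta, bravo]
Final RIGHT: [charlie, hotel, alpha, charlie]
i=0: L=charlie R=charlie -> agree -> charlie
i=1: L=foxtrot=BASE, R=hotel -> take RIGHT -> hotel
i=2: L=delta=BASE, R=alpha -> take RIGHT -> alpha
i=3: L=bravo, R=charlie=BASE -> take LEFT -> bravo
Index 0 -> charlie

Answer: charlie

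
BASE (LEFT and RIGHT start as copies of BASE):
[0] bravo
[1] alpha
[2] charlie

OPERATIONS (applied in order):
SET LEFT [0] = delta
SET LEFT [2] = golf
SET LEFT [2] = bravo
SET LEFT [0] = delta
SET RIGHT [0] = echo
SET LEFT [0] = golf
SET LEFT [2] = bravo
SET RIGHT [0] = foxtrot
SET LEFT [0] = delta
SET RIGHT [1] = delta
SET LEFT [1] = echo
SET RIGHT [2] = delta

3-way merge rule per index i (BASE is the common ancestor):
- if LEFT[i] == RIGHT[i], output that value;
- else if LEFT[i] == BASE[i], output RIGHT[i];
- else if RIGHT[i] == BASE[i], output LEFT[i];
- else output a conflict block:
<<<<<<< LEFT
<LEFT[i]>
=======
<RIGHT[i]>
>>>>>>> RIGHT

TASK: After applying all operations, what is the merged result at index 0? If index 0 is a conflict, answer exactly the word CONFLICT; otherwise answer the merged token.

Final LEFT:  [delta, echo, bravo]
Final RIGHT: [foxtrot, delta, delta]
i=0: BASE=bravo L=delta R=foxtrot all differ -> CONFLICT
i=1: BASE=alpha L=echo R=delta all differ -> CONFLICT
i=2: BASE=charlie L=bravo R=delta all differ -> CONFLICT
Index 0 -> CONFLICT

Answer: CONFLICT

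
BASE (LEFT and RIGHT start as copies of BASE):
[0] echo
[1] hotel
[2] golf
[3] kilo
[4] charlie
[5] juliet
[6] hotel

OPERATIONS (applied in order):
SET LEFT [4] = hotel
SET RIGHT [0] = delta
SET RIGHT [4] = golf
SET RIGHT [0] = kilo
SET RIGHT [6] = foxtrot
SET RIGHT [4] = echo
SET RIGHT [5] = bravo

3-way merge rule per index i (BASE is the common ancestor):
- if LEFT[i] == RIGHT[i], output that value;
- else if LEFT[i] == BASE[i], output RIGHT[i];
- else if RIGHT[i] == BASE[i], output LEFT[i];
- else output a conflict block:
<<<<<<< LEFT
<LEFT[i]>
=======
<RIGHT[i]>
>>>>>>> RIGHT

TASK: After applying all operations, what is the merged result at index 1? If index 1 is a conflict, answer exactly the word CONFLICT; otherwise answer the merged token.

Answer: hotel

Derivation:
Final LEFT:  [echo, hotel, golf, kilo, hotel, juliet, hotel]
Final RIGHT: [kilo, hotel, golf, kilo, echo, bravo, foxtrot]
i=0: L=echo=BASE, R=kilo -> take RIGHT -> kilo
i=1: L=hotel R=hotel -> agree -> hotel
i=2: L=golf R=golf -> agree -> golf
i=3: L=kilo R=kilo -> agree -> kilo
i=4: BASE=charlie L=hotel R=echo all differ -> CONFLICT
i=5: L=juliet=BASE, R=bravo -> take RIGHT -> bravo
i=6: L=hotel=BASE, R=foxtrot -> take RIGHT -> foxtrot
Index 1 -> hotel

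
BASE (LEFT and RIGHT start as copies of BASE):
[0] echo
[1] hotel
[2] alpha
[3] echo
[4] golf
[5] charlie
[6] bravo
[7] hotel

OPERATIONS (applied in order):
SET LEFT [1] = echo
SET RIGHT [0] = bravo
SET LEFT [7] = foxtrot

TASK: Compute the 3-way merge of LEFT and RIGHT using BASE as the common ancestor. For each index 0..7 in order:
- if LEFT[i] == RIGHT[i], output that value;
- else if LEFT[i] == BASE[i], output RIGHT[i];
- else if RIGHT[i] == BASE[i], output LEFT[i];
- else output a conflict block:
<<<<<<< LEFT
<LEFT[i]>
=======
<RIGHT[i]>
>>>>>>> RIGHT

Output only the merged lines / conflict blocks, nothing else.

Answer: bravo
echo
alpha
echo
golf
charlie
bravo
foxtrot

Derivation:
Final LEFT:  [echo, echo, alpha, echo, golf, charlie, bravo, foxtrot]
Final RIGHT: [bravo, hotel, alpha, echo, golf, charlie, bravo, hotel]
i=0: L=echo=BASE, R=bravo -> take RIGHT -> bravo
i=1: L=echo, R=hotel=BASE -> take LEFT -> echo
i=2: L=alpha R=alpha -> agree -> alpha
i=3: L=echo R=echo -> agree -> echo
i=4: L=golf R=golf -> agree -> golf
i=5: L=charlie R=charlie -> agree -> charlie
i=6: L=bravo R=bravo -> agree -> bravo
i=7: L=foxtrot, R=hotel=BASE -> take LEFT -> foxtrot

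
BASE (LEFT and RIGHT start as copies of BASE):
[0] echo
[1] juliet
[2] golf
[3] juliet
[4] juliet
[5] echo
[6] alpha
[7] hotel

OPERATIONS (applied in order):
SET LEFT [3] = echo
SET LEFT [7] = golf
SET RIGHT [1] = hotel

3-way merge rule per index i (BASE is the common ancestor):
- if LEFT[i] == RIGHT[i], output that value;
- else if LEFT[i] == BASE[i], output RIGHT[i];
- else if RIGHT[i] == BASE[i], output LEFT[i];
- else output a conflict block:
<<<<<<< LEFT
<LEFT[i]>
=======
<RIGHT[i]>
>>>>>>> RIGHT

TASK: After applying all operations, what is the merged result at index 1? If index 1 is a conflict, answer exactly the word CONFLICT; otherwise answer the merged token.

Answer: hotel

Derivation:
Final LEFT:  [echo, juliet, golf, echo, juliet, echo, alpha, golf]
Final RIGHT: [echo, hotel, golf, juliet, juliet, echo, alpha, hotel]
i=0: L=echo R=echo -> agree -> echo
i=1: L=juliet=BASE, R=hotel -> take RIGHT -> hotel
i=2: L=golf R=golf -> agree -> golf
i=3: L=echo, R=juliet=BASE -> take LEFT -> echo
i=4: L=juliet R=juliet -> agree -> juliet
i=5: L=echo R=echo -> agree -> echo
i=6: L=alpha R=alpha -> agree -> alpha
i=7: L=golf, R=hotel=BASE -> take LEFT -> golf
Index 1 -> hotel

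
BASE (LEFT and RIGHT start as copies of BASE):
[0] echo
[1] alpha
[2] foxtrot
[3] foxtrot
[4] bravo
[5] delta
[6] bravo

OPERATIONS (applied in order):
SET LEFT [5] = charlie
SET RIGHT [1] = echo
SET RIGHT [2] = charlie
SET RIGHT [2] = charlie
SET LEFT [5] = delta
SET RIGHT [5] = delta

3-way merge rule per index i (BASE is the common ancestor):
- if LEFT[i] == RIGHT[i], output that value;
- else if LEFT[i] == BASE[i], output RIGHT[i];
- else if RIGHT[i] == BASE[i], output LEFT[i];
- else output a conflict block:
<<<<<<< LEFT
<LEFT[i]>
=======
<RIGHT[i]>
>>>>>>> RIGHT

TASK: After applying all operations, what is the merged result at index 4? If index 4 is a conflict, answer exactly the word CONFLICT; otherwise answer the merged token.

Answer: bravo

Derivation:
Final LEFT:  [echo, alpha, foxtrot, foxtrot, bravo, delta, bravo]
Final RIGHT: [echo, echo, charlie, foxtrot, bravo, delta, bravo]
i=0: L=echo R=echo -> agree -> echo
i=1: L=alpha=BASE, R=echo -> take RIGHT -> echo
i=2: L=foxtrot=BASE, R=charlie -> take RIGHT -> charlie
i=3: L=foxtrot R=foxtrot -> agree -> foxtrot
i=4: L=bravo R=bravo -> agree -> bravo
i=5: L=delta R=delta -> agree -> delta
i=6: L=bravo R=bravo -> agree -> bravo
Index 4 -> bravo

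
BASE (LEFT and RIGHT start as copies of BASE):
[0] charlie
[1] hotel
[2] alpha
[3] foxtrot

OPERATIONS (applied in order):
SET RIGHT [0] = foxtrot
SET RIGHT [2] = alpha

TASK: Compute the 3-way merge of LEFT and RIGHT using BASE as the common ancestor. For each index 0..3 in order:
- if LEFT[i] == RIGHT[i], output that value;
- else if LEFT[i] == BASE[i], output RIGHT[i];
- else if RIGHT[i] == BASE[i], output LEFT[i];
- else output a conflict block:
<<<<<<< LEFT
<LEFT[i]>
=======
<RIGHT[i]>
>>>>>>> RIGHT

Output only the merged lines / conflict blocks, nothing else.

Final LEFT:  [charlie, hotel, alpha, foxtrot]
Final RIGHT: [foxtrot, hotel, alpha, foxtrot]
i=0: L=charlie=BASE, R=foxtrot -> take RIGHT -> foxtrot
i=1: L=hotel R=hotel -> agree -> hotel
i=2: L=alpha R=alpha -> agree -> alpha
i=3: L=foxtrot R=foxtrot -> agree -> foxtrot

Answer: foxtrot
hotel
alpha
foxtrot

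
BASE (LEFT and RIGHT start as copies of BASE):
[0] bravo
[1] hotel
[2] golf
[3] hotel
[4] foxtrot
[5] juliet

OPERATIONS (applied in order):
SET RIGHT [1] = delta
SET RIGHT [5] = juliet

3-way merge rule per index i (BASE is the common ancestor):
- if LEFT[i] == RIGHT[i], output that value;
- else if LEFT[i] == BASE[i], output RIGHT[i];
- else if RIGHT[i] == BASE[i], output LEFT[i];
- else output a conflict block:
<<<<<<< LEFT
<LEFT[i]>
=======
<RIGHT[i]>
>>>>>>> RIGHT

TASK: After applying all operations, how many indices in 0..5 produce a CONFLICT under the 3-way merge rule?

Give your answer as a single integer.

Answer: 0

Derivation:
Final LEFT:  [bravo, hotel, golf, hotel, foxtrot, juliet]
Final RIGHT: [bravo, delta, golf, hotel, foxtrot, juliet]
i=0: L=bravo R=bravo -> agree -> bravo
i=1: L=hotel=BASE, R=delta -> take RIGHT -> delta
i=2: L=golf R=golf -> agree -> golf
i=3: L=hotel R=hotel -> agree -> hotel
i=4: L=foxtrot R=foxtrot -> agree -> foxtrot
i=5: L=juliet R=juliet -> agree -> juliet
Conflict count: 0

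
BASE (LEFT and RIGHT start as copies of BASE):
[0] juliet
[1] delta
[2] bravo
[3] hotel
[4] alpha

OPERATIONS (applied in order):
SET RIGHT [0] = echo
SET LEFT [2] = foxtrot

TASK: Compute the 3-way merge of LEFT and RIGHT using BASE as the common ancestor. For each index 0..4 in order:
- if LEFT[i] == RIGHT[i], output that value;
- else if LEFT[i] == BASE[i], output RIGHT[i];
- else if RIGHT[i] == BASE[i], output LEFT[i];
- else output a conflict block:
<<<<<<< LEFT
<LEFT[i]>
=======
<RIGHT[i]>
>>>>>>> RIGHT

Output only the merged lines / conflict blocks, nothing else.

Answer: echo
delta
foxtrot
hotel
alpha

Derivation:
Final LEFT:  [juliet, delta, foxtrot, hotel, alpha]
Final RIGHT: [echo, delta, bravo, hotel, alpha]
i=0: L=juliet=BASE, R=echo -> take RIGHT -> echo
i=1: L=delta R=delta -> agree -> delta
i=2: L=foxtrot, R=bravo=BASE -> take LEFT -> foxtrot
i=3: L=hotel R=hotel -> agree -> hotel
i=4: L=alpha R=alpha -> agree -> alpha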